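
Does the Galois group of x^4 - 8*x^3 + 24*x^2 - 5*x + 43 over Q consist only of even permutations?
No

The polynomial is irreducible of degree 4 over Q. Its discriminant is 121699989, which is not a perfect square. A Galois group lies in the alternating group exactly when the discriminant is a square in Q, so the Galois group (S_4) is not contained in A_4.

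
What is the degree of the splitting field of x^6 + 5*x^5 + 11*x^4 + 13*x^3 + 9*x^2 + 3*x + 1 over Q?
The degree of the splitting field over Q equals the order of the Galois group, so first determine the group. The polynomial f is an irreducible sextic over Q, so G = Gal(f/Q) is one of the 16 transitive subgroups 6T1, ..., 6T16 of S_6. The discriminant of f is -16807, which is not a perfect square, so G is not contained in A_6. The transitive groups of degree 6 not contained in A_6 are: C_6 (6T1, order 6), S_3 (6T2, order 6), D_6 (6T3, order 12), C_3 x S_3 (6T5, order 18), A_4 x C_2 (6T6, order 24), S_4 (6T8, order 24), S_3 x S_3 (6T9, order 36), S_4 x C_2 (6T11, order 48), (S_3 x S_3) : C_2 (6T13, order 72), PGL(2,5) (6T14, order 120), S_6 (6T16, order 720). By Dedekind's theorem, for a prime p not dividing disc(f) the degrees of the irreducible factors of f mod p form the cycle type of an element of G. Factoring f modulo the 37 such primes p <= 163 (skipping 7, which divides the discriminant), each new pattern first appears at: mod 2: f = (x^3 + x + 1)(x^3 + x^2 + 1), pattern 3+3; mod 3: f = (x^6 + 2x^5 + 2x^4 + x^3 + 1), pattern 6; mod 13: f = (x^2 + 9x + 9)(x^2 + 10x + 10)(x^2 + 12x + 12), pattern 2+2+2; mod 29: f = (x + 8)(x + 17)(x + 21)(x + 24)(x + 25)(x + 26), pattern 1+1+1+1+1+1. No other pattern occurs in this range, so the set of observed cycle types is {3+3, 6, 2+2+2, 1+1+1+1+1+1}. The candidates containing elements of all these cycle types are C_6 (6T1) of order 6, D_6 (6T3) of order 12, C_3 x S_3 (6T5) of order 18, A_4 x C_2 (6T6) of order 24, S_3 x S_3 (6T9) of order 36, S_4 x C_2 (6T11) of order 48, (S_3 x S_3) : C_2 (6T13) of order 72, PGL(2,5) (6T14) of order 120, S_6 (6T16) of order 720; the others are excluded. The observed types are precisely the cycle types that occur in C_6 (6T1). Each of the other remaining candidates has further cycle types, and by the Chebotarev density theorem the matching factorization patterns would occur for a proportion of primes equal to their share of the group: D_6 (6T3) additionally contains elements of type 2+2+1+1 (3 of its 12 elements, about 25% of primes); C_3 x S_3 (6T5) additionally contains elements of type 3+1+1+1 (4 of its 18 elements, about 22% of primes); A_4 x C_2 (6T6) additionally contains elements of type 2+2+1+1, 2+1+1+1+1 (6 of its 24 elements, about 25% of primes); S_3 x S_3 (6T9) additionally contains elements of type 3+1+1+1, 2+2+1+1 (13 of its 36 elements, about 36% of primes); S_4 x C_2 (6T11) additionally contains elements of type 4+2, 4+1+1, 2+2+1+1, 2+1+1+1+1 (24 of its 48 elements, about 50% of primes); (S_3 x S_3) : C_2 (6T13) additionally contains elements of type 4+2, 3+2+1, 3+1+1+1, 2+2+1+1, 2+1+1+1+1 (49 of its 72 elements, about 68% of primes); PGL(2,5) (6T14) additionally contains elements of type 5+1, 4+1+1, 2+2+1+1 (69 of its 120 elements, about 58% of primes); S_6 (6T16) additionally contains elements of type 5+1, 4+2, 4+1+1, 3+2+1, 3+1+1+1, 2+2+1+1, 2+1+1+1+1 (544 of its 720 elements, about 76% of primes). None of the 37 primes tested shows any such pattern (for each of these groups the chance of that is below 10^-4), which rules them out. Hence G = C_6 (6T1), of order 6. The Galois group C_6 (6T1) has order 6, so the splitting field has degree 6 over Q.

6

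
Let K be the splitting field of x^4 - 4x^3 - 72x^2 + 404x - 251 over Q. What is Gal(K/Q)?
The polynomial is an irreducible quartic over Q and its discriminant is -2397917952, which is not a perfect square, so the Galois group is not contained in A_4. The resolvent cubic y^3 + 72*y^2 - 612*y - 86912 has exactly one rational root, so the Galois group is C_4 or D_4. The quartic remains irreducible over Q(sqrt(disc)), so the group is D_4.

D_4 (also written D4)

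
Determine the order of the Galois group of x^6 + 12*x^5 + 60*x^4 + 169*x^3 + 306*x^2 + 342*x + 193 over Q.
The degree of the splitting field over Q equals the order of the Galois group, so first determine the group. The polynomial f is an irreducible sextic over Q, so G = Gal(f/Q) is one of the 16 transitive subgroups 6T1, ..., 6T16 of S_6. The discriminant of f is -945145936107, which is not a perfect square, so G is not contained in A_6. The transitive groups of degree 6 not contained in A_6 are: C_6 (6T1, order 6), S_3 (6T2, order 6), D_6 (6T3, order 12), C_3 x S_3 (6T5, order 18), A_4 x C_2 (6T6, order 24), S_4 (6T8, order 24), S_3 x S_3 (6T9, order 36), S_4 x C_2 (6T11, order 48), (S_3 x S_3) : C_2 (6T13, order 72), PGL(2,5) (6T14, order 120), S_6 (6T16, order 720). By Dedekind's theorem, for a prime p not dividing disc(f) the degrees of the irreducible factors of f mod p form the cycle type of an element of G. Factoring f modulo the 27 such primes p <= 127 (skipping 3, 17, 19, 43, which divide the discriminant), each new pattern first appears at: mod 2: f = (x^6 + x^3 + 1), pattern 6; mod 7: f = (x + 2)(x^2 + 4x + 1)(x^3 + 6x^2 + x + 2), pattern 3+2+1; mod 11: f = (x^2 + 6x + 7)(x^4 + 6x^3 + 6x^2 + 3x + 4), pattern 4+2; mod 13: f = (x + 6)(x + 8)(x^2 + 11)(x^2 + 11x + 3), pattern 2+2+1+1; mod 61: f = (x + 8)(x + 22)(x + 37)(x + 51)(x^2 + 16x + 57), pattern 2+1+1+1+1; mod 97: f = (x + 15)(x + 27)(x + 61)(x^3 + 6x^2 + 64x + 55), pattern 3+1+1+1; mod 113: f = (x^2 + 4x + 41)(x^2 + 56x + 30)(x^2 + 65x + 46), pattern 2+2+2; mod 127: f = (x^3 + 6x^2 + 61x + 3)(x^3 + 6x^2 + 90x + 22), pattern 3+3. No other pattern occurs in this range, so the set of observed cycle types is {6, 3+2+1, 4+2, 2+2+1+1, 2+1+1+1+1, 3+1+1+1, 2+2+2, 3+3}. The candidates containing elements of all these cycle types are (S_3 x S_3) : C_2 (6T13) of order 72, S_6 (6T16) of order 720; the others are excluded. The observed types are precisely the cycle types that occur in (S_3 x S_3) : C_2 (6T13) (apart from the identity). Each of the other remaining candidates has further cycle types, and by the Chebotarev density theorem the matching factorization patterns would occur for a proportion of primes equal to their share of the group: S_6 (6T16) additionally contains elements of type 5+1, 4+1+1 (234 of its 720 elements, about 32% of primes). None of the 27 primes tested shows any such pattern (for each of these groups the chance of that is below 10^-4), which rules them out. Hence G = (S_3 x S_3) : C_2 (6T13), of order 72. The Galois group (S_3 x S_3) : C_2 (6T13) has order 72, so the splitting field has degree 72 over Q.

72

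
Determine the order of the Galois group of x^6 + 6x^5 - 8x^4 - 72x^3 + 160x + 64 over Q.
6

The degree of the splitting field over Q equals the order of the Galois group, so first determine the group. The polynomial f is an irreducible sextic over Q, so G = Gal(f/Q) is one of the 16 transitive subgroups 6T1, ..., 6T16 of S_6. The discriminant of f is 870211913777152, which is not a perfect square, so G is not contained in A_6. The transitive groups of degree 6 not contained in A_6 are: C_6 (6T1, order 6), S_3 (6T2, order 6), D_6 (6T3, order 12), C_3 x S_3 (6T5, order 18), A_4 x C_2 (6T6, order 24), S_4 (6T8, order 24), S_3 x S_3 (6T9, order 36), S_4 x C_2 (6T11, order 48), (S_3 x S_3) : C_2 (6T13, order 72), PGL(2,5) (6T14, order 120), S_6 (6T16, order 720). By Dedekind's theorem, for a prime p not dividing disc(f) the degrees of the irreducible factors of f mod p form the cycle type of an element of G. Factoring f modulo the 23 such primes p <= 97 (skipping 2, 37, which divide the discriminant), each new pattern first appears at: mod 3: f = (x^3 + x^2 + 2)(x^3 + 2x^2 + 2x + 2), pattern 3+3; mod 5: f = (x^2 + 3)(x^2 + 2x + 4)(x^2 + 4x + 2), pattern 2+2+2; mod 67: f = (x + 6)(x + 7)(x + 31)(x + 38)(x + 62)(x + 63), pattern 1+1+1+1+1+1. No other pattern occurs in this range, so the set of observed cycle types is {3+3, 2+2+2, 1+1+1+1+1+1}. The candidates containing elements of all these cycle types are C_6 (6T1) of order 6, S_3 (6T2) of order 6, D_6 (6T3) of order 12, C_3 x S_3 (6T5) of order 18, A_4 x C_2 (6T6) of order 24, S_4 (6T8) of order 24, S_3 x S_3 (6T9) of order 36, S_4 x C_2 (6T11) of order 48, (S_3 x S_3) : C_2 (6T13) of order 72, PGL(2,5) (6T14) of order 120, S_6 (6T16) of order 720; the others are excluded. The observed types are precisely the cycle types that occur in S_3 (6T2). Each of the other remaining candidates has further cycle types, and by the Chebotarev density theorem the matching factorization patterns would occur for a proportion of primes equal to their share of the group: C_6 (6T1) additionally contains elements of type 6 (2 of its 6 elements, about 33% of primes); D_6 (6T3) additionally contains elements of type 6, 2+2+1+1 (5 of its 12 elements, about 42% of primes); C_3 x S_3 (6T5) additionally contains elements of type 6, 3+1+1+1 (10 of its 18 elements, about 56% of primes); A_4 x C_2 (6T6) additionally contains elements of type 6, 2+2+1+1, 2+1+1+1+1 (14 of its 24 elements, about 58% of primes); S_4 (6T8) additionally contains elements of type 4+1+1, 2+2+1+1 (9 of its 24 elements, about 38% of primes); S_3 x S_3 (6T9) additionally contains elements of type 6, 3+1+1+1, 2+2+1+1 (25 of its 36 elements, about 69% of primes); S_4 x C_2 (6T11) additionally contains elements of type 6, 4+2, 4+1+1, 2+2+1+1, 2+1+1+1+1 (32 of its 48 elements, about 67% of primes); (S_3 x S_3) : C_2 (6T13) additionally contains elements of type 6, 4+2, 3+2+1, 3+1+1+1, 2+2+1+1, 2+1+1+1+1 (61 of its 72 elements, about 85% of primes); PGL(2,5) (6T14) additionally contains elements of type 6, 5+1, 4+1+1, 2+2+1+1 (89 of its 120 elements, about 74% of primes); S_6 (6T16) additionally contains elements of type 6, 5+1, 4+2, 4+1+1, 3+2+1, 3+1+1+1, 2+2+1+1, 2+1+1+1+1 (664 of its 720 elements, about 92% of primes). None of the 23 primes tested shows any such pattern (for each of these groups the chance of that is below 10^-4), which rules them out. Hence G = S_3 (6T2), of order 6. The Galois group S_3 (6T2) has order 6, so the splitting field has degree 6 over Q.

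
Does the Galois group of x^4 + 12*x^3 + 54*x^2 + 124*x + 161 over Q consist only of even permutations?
No

The polynomial is irreducible of degree 4 over Q. Its discriminant is 6619136, which is not a perfect square. A Galois group lies in the alternating group exactly when the discriminant is a square in Q, so the Galois group (S_4) is not contained in A_4.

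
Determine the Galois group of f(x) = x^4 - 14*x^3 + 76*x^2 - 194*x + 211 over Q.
The polynomial is an irreducible quartic over Q and its discriminant is 512000, which is not a perfect square, so the Galois group is not contained in A_4. The resolvent cubic y^3 - 76*y^2 + 1872*y - 14848 has exactly one rational root, so the Galois group is C_4 or D_4. The quartic becomes reducible over Q(sqrt(disc)), so the group is C_4.

C_4, the cyclic group of order 4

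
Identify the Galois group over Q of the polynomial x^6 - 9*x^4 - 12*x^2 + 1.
A_4 x C_2

The polynomial f is an irreducible sextic over Q, so G = Gal(f/Q) is one of the 16 transitive subgroups 6T1, ..., 6T16 of S_6. The discriminant of f is -35070801984, which is not a perfect square, so G is not contained in A_6. The transitive groups of degree 6 not contained in A_6 are: C_6 (6T1, order 6), S_3 (6T2, order 6), D_6 (6T3, order 12), C_3 x S_3 (6T5, order 18), A_4 x C_2 (6T6, order 24), S_4 (6T8, order 24), S_3 x S_3 (6T9, order 36), S_4 x C_2 (6T11, order 48), (S_3 x S_3) : C_2 (6T13, order 72), PGL(2,5) (6T14, order 120), S_6 (6T16, order 720). By Dedekind's theorem, for a prime p not dividing disc(f) the degrees of the irreducible factors of f mod p form the cycle type of an element of G. Factoring f modulo the 33 such primes p <= 151 (skipping 2, 3, 17, which divide the discriminant), each new pattern first appears at: mod 5: f = (x^3 + 2x^2 + 3)(x^3 + 3x^2 + 2), pattern 3+3; mod 7: f = (x^6 + 5x^4 + 2x^2 + 1), pattern 6; mod 19: f = (x + 1)(x + 6)(x + 13)(x + 18)(x^2 + 9), pattern 2+1+1+1+1; mod 37: f = (x + 14)(x + 23)(x^2 + 19)(x^2 + 20), pattern 2+2+1+1; mod 71: f = (x^2 + 3)(x^2 + 9)(x^2 + 50), pattern 2+2+2. No other pattern occurs in this range, so the set of observed cycle types is {3+3, 6, 2+1+1+1+1, 2+2+1+1, 2+2+2}. The candidates containing elements of all these cycle types are A_4 x C_2 (6T6) of order 24, S_4 x C_2 (6T11) of order 48, (S_3 x S_3) : C_2 (6T13) of order 72, S_6 (6T16) of order 720; the others are excluded. The observed types are precisely the cycle types that occur in A_4 x C_2 (6T6) (apart from the identity). Each of the other remaining candidates has further cycle types, and by the Chebotarev density theorem the matching factorization patterns would occur for a proportion of primes equal to their share of the group: S_4 x C_2 (6T11) additionally contains elements of type 4+2, 4+1+1 (12 of its 48 elements, about 25% of primes); (S_3 x S_3) : C_2 (6T13) additionally contains elements of type 4+2, 3+2+1, 3+1+1+1 (34 of its 72 elements, about 47% of primes); S_6 (6T16) additionally contains elements of type 5+1, 4+2, 4+1+1, 3+2+1, 3+1+1+1 (484 of its 720 elements, about 67% of primes). None of the 33 primes tested shows any such pattern (for each of these groups the chance of that is below 10^-4), which rules them out. Hence G = A_4 x C_2 (6T6), of order 24.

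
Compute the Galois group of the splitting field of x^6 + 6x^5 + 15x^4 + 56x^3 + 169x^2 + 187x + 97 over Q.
S_6 (also written S6)

The polynomial f is an irreducible sextic over Q, so G = Gal(f/Q) is one of the 16 transitive subgroups 6T1, ..., 6T16 of S_6. The discriminant of f is -716771249342091, which is not a perfect square, so G is not contained in A_6. The transitive groups of degree 6 not contained in A_6 are: C_6 (6T1, order 6), S_3 (6T2, order 6), D_6 (6T3, order 12), C_3 x S_3 (6T5, order 18), A_4 x C_2 (6T6, order 24), S_4 (6T8, order 24), S_3 x S_3 (6T9, order 36), S_4 x C_2 (6T11, order 48), (S_3 x S_3) : C_2 (6T13, order 72), PGL(2,5) (6T14, order 120), S_6 (6T16, order 720). By Dedekind's theorem, for a prime p not dividing disc(f) the degrees of the irreducible factors of f mod p form the cycle type of an element of G. Factoring f modulo the 4 such primes p <= 11 (skipping 3, which divides the discriminant), each new pattern first appears at: mod 2: f = (x^6 + x^4 + x^2 + x + 1), pattern 6; mod 5: f = (x^3 + 3x^2 + 2)(x^3 + 3x^2 + x + 1), pattern 3+3; mod 7: f = (x + 2)(x^5 + 4x^4 + x + 3), pattern 5+1; mod 11: f = (x + 1)(x^2 + 9x + 2)(x^3 + 7x^2 + 10), pattern 3+2+1. No other pattern occurs in this range, so the set of observed cycle types is {6, 3+3, 5+1, 3+2+1}. Among the candidates above, the only group containing elements of all these cycle types is S_6 (6T16); every other candidate lacks at least one of them. Hence G = S_6 (6T16), of order 720.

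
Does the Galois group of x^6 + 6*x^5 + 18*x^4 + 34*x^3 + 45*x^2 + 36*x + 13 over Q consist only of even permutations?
The polynomial is irreducible of degree 6 over Q. Its discriminant is -16003008, which is not a perfect square. A Galois group lies in the alternating group exactly when the discriminant is a square in Q, so the Galois group (PGL(2,5)) is not contained in A_6.

No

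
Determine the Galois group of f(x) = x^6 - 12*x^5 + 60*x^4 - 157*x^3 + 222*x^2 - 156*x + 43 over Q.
C_3 x S_3, the group 6T5 of order 18

The polynomial f is an irreducible sextic over Q, so G = Gal(f/Q) is one of the 16 transitive subgroups 6T1, ..., 6T16 of S_6. The discriminant of f is -177147, which is not a perfect square, so G is not contained in A_6. The transitive groups of degree 6 not contained in A_6 are: C_6 (6T1, order 6), S_3 (6T2, order 6), D_6 (6T3, order 12), C_3 x S_3 (6T5, order 18), A_4 x C_2 (6T6, order 24), S_4 (6T8, order 24), S_3 x S_3 (6T9, order 36), S_4 x C_2 (6T11, order 48), (S_3 x S_3) : C_2 (6T13, order 72), PGL(2,5) (6T14, order 120), S_6 (6T16, order 720). By Dedekind's theorem, for a prime p not dividing disc(f) the degrees of the irreducible factors of f mod p form the cycle type of an element of G. Factoring f modulo the 33 such primes p <= 139 (skipping 3, which divides the discriminant), each new pattern first appears at: mod 2: f = (x^6 + x^3 + 1), pattern 6; mod 7: f = (x + 1)(x + 3)(x + 4)(x^3 + x^2 + 5x + 3), pattern 3+1+1+1; mod 17: f = (x^2 + x + 1)(x^2 + 9x + 2)(x^2 + 12x + 13), pattern 2+2+2; mod 19: f = (x^3 + 13x^2 + 12x + 1)(x^3 + 13x^2 + 12x + 5), pattern 3+3; mod 73: f = (x + 40)(x + 41)(x + 42)(x + 49)(x + 50)(x + 58), pattern 1+1+1+1+1+1. No other pattern occurs in this range, so the set of observed cycle types is {6, 3+1+1+1, 2+2+2, 3+3, 1+1+1+1+1+1}. The candidates containing elements of all these cycle types are C_3 x S_3 (6T5) of order 18, S_3 x S_3 (6T9) of order 36, (S_3 x S_3) : C_2 (6T13) of order 72, S_6 (6T16) of order 720; the others are excluded. The observed types are precisely the cycle types that occur in C_3 x S_3 (6T5). Each of the other remaining candidates has further cycle types, and by the Chebotarev density theorem the matching factorization patterns would occur for a proportion of primes equal to their share of the group: S_3 x S_3 (6T9) additionally contains elements of type 2+2+1+1 (9 of its 36 elements, about 25% of primes); (S_3 x S_3) : C_2 (6T13) additionally contains elements of type 4+2, 3+2+1, 2+2+1+1, 2+1+1+1+1 (45 of its 72 elements, about 62% of primes); S_6 (6T16) additionally contains elements of type 5+1, 4+2, 4+1+1, 3+2+1, 2+2+1+1, 2+1+1+1+1 (504 of its 720 elements, about 70% of primes). None of the 33 primes tested shows any such pattern (for each of these groups the chance of that is below 10^-4), which rules them out. Hence G = C_3 x S_3 (6T5), of order 18.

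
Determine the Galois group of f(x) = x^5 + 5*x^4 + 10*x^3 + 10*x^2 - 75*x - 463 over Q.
The polynomial f is an irreducible quintic over Q, so G = Gal(f/Q) is a transitive subgroup of S_5: one of C_5 (5T1, order 5), D_5 (5T2, order 10), F_20 (5T3, order 20), A_5 (5T4, order 60) or S_5 (5T5, order 120). The discriminant of f is 67108864000000 = 8192000^2, a perfect square, so G is contained in A_5. The transitive groups of degree 5 contained in A_5 are: C_5 (5T1, order 5), D_5 (5T2, order 10), A_5 (5T4, order 60). By Dedekind's theorem, for a prime p not dividing disc(f) the degrees of the irreducible factors of f mod p form the cycle type of an element of G. Factoring f modulo the 23 such primes p <= 97 (skipping 2, 5, which divide the discriminant), each new pattern first appears at: mod 3: f = (x + 1)(x^2 + 1)(x^2 + x + 2), pattern 2+2+1; mod 7: f = (x^5 + 5x^4 + 3x^3 + 3x^2 + 2x + 6), pattern 5. No other pattern occurs in this range, so the set of observed cycle types is {2+2+1, 5}. The candidates containing elements of all these cycle types are D_5 (5T2) of order 10, A_5 (5T4) of order 60; the others are excluded. The observed types are precisely the cycle types that occur in D_5 (5T2) (apart from the identity). Each of the other remaining candidates has further cycle types, and by the Chebotarev density theorem the matching factorization patterns would occur for a proportion of primes equal to their share of the group: A_5 (5T4) additionally contains elements of type 3+1+1 (20 of its 60 elements, about 33% of primes). None of the 23 primes tested shows any such pattern (for each of these groups the chance of that is below 10^-4), which rules them out. Hence G = D_5 (5T2), of order 10.

D_5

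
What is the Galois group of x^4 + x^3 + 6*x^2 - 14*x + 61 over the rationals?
The polynomial is an irreducible quartic over Q and its discriminant is 66430125, which is not a perfect square, so the Galois group is not contained in A_4. The resolvent cubic y^3 - 6*y^2 - 258*y + 1207 has exactly one rational root, so the Galois group is C_4 or D_4. The quartic becomes reducible over Q(sqrt(disc)), so the group is C_4.

C_4 (order 4)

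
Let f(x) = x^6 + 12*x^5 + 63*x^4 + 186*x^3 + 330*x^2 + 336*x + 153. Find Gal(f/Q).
PGL(2,5) (also written S5(6))

The polynomial f is an irreducible sextic over Q, so G = Gal(f/Q) is one of the 16 transitive subgroups 6T1, ..., 6T16 of S_6. The discriminant of f is -16003008, which is not a perfect square, so G is not contained in A_6. The transitive groups of degree 6 not contained in A_6 are: C_6 (6T1, order 6), S_3 (6T2, order 6), D_6 (6T3, order 12), C_3 x S_3 (6T5, order 18), A_4 x C_2 (6T6, order 24), S_4 (6T8, order 24), S_3 x S_3 (6T9, order 36), S_4 x C_2 (6T11, order 48), (S_3 x S_3) : C_2 (6T13, order 72), PGL(2,5) (6T14, order 120), S_6 (6T16, order 720). By Dedekind's theorem, for a prime p not dividing disc(f) the degrees of the irreducible factors of f mod p form the cycle type of an element of G. Factoring f modulo the 21 such primes p <= 89 (skipping 2, 3, 7, which divide the discriminant), each new pattern first appears at: mod 5: f = (x^6 + 2x^5 + 3x^4 + x^3 + x + 3), pattern 6; mod 11: f = (x + 4)(x^5 + 8x^4 + 9x^3 + 7x^2 + 5x + 8), pattern 5+1; mod 13: f = (x + 1)(x + 10)(x^4 + x^3 + 3x^2 + 1), pattern 4+1+1; mod 23: f = (x + 18)(x + 22)(x^2 + 19x + 5)(x^2 + 22x + 19), pattern 2+2+1+1; mod 43: f = (x^3 + 25x^2 + 35)(x^3 + 30x^2 + x + 40), pattern 3+3; mod 61: f = (x^2 + 18x + 30)(x^2 + 22x + 52)(x^2 + 33x + 34), pattern 2+2+2. No other pattern occurs in this range, so the set of observed cycle types is {6, 5+1, 4+1+1, 2+2+1+1, 3+3, 2+2+2}. The candidates containing elements of all these cycle types are PGL(2,5) (6T14) of order 120, S_6 (6T16) of order 720; the others are excluded. The observed types are precisely the cycle types that occur in PGL(2,5) (6T14) (apart from the identity). Each of the other remaining candidates has further cycle types, and by the Chebotarev density theorem the matching factorization patterns would occur for a proportion of primes equal to their share of the group: S_6 (6T16) additionally contains elements of type 4+2, 3+2+1, 3+1+1+1, 2+1+1+1+1 (265 of its 720 elements, about 37% of primes). None of the 21 primes tested shows any such pattern (for each of these groups the chance of that is below 10^-4), which rules them out. Hence G = PGL(2,5) (6T14), of order 120.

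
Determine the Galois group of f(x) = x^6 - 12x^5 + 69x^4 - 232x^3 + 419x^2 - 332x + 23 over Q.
The polynomial f is an irreducible sextic over Q, so G = Gal(f/Q) is one of the 16 transitive subgroups 6T1, ..., 6T16 of S_6. The discriminant of f is 870211913777152, which is not a perfect square, so G is not contained in A_6. The transitive groups of degree 6 not contained in A_6 are: C_6 (6T1, order 6), S_3 (6T2, order 6), D_6 (6T3, order 12), C_3 x S_3 (6T5, order 18), A_4 x C_2 (6T6, order 24), S_4 (6T8, order 24), S_3 x S_3 (6T9, order 36), S_4 x C_2 (6T11, order 48), (S_3 x S_3) : C_2 (6T13, order 72), PGL(2,5) (6T14, order 120), S_6 (6T16, order 720). By Dedekind's theorem, for a prime p not dividing disc(f) the degrees of the irreducible factors of f mod p form the cycle type of an element of G. Factoring f modulo the 22 such primes p <= 89 (skipping 2, 37, which divide the discriminant), each new pattern first appears at: mod 3: f = (x^3 + x^2 + x + 2)(x^3 + 2x^2 + 1), pattern 3+3; mod 5: f = (x^2 + x + 1)(x^2 + 3x + 3)(x^2 + 4x + 1), pattern 2+2+2; mod 17: f = (x + 1)(x + 12)(x^4 + 9x^3 + 8x^2 + 15x + 9), pattern 4+1+1; mod 67: f = (x + 7)(x + 56)(x^2 + 63x + 2)(x^2 + 63x + 29), pattern 2+2+1+1. No other pattern occurs in this range, so the set of observed cycle types is {3+3, 2+2+2, 4+1+1, 2+2+1+1}. The candidates containing elements of all these cycle types are S_4 (6T8) of order 24, S_4 x C_2 (6T11) of order 48, PGL(2,5) (6T14) of order 120, S_6 (6T16) of order 720; the others are excluded. The observed types are precisely the cycle types that occur in S_4 (6T8) (apart from the identity). Each of the other remaining candidates has further cycle types, and by the Chebotarev density theorem the matching factorization patterns would occur for a proportion of primes equal to their share of the group: S_4 x C_2 (6T11) additionally contains elements of type 6, 4+2, 2+1+1+1+1 (17 of its 48 elements, about 35% of primes); PGL(2,5) (6T14) additionally contains elements of type 6, 5+1 (44 of its 120 elements, about 37% of primes); S_6 (6T16) additionally contains elements of type 6, 5+1, 4+2, 3+2+1, 3+1+1+1, 2+1+1+1+1 (529 of its 720 elements, about 73% of primes). None of the 22 primes tested shows any such pattern (for each of these groups the chance of that is below 10^-4), which rules them out. Hence G = S_4 (6T8), of order 24.

S_4, S_4(6c), the S_4-action on 6 points not in A_6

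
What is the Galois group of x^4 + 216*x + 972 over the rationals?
A_4, the alternating group on 4 letters

The polynomial is an irreducible quartic over Q and its discriminant is 176319369216 = 419904^2, a perfect square, so the Galois group is contained in A_4. The resolvent cubic y^3 - 3888*y - 46656 is irreducible over Q. An irreducible resolvent with square discriminant gives A_4.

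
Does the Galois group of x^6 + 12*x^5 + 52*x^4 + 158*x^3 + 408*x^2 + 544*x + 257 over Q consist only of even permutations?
The polynomial is irreducible of degree 6 over Q. Its discriminant is -905333959757824, which is not a perfect square. A Galois group lies in the alternating group exactly when the discriminant is a square in Q, so the Galois group (S_4 x C_2) is not contained in A_6.

No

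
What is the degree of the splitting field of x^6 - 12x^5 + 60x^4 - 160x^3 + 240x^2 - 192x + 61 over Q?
The degree of the splitting field over Q equals the order of the Galois group, so first determine the group. The polynomial f is an irreducible sextic over Q, so G = Gal(f/Q) is one of the 16 transitive subgroups 6T1, ..., 6T16 of S_6. The discriminant of f is 11337408, which is not a perfect square, so G is not contained in A_6. The transitive groups of degree 6 not contained in A_6 are: C_6 (6T1, order 6), S_3 (6T2, order 6), D_6 (6T3, order 12), C_3 x S_3 (6T5, order 18), A_4 x C_2 (6T6, order 24), S_4 (6T8, order 24), S_3 x S_3 (6T9, order 36), S_4 x C_2 (6T11, order 48), (S_3 x S_3) : C_2 (6T13, order 72), PGL(2,5) (6T14, order 120), S_6 (6T16, order 720). By Dedekind's theorem, for a prime p not dividing disc(f) the degrees of the irreducible factors of f mod p form the cycle type of an element of G. Factoring f modulo the 79 such primes p <= 419 (skipping 2, 3, which divide the discriminant), each new pattern first appears at: mod 5: f = (x^2 + x + 2)(x^2 + 3x + 3)(x^2 + 4x + 1), pattern 2+2+2; mod 7: f = (x^6 + 2x^5 + 4x^4 + x^3 + 2x^2 + 4x + 5), pattern 6; mod 11: f = (x + 1)(x + 6)(x^2 + 4x + 8)(x^2 + 10x + 7), pattern 2+2+1+1; mod 13: f = (x^3 + 7x^2 + 12x + 1)(x^3 + 7x^2 + 12x + 9), pattern 3+3; mod 61: f = (x)(x + 24)(x + 26)(x + 31)(x + 33)(x + 57), pattern 1+1+1+1+1+1. No other pattern occurs in this range, so the set of observed cycle types is {2+2+2, 6, 2+2+1+1, 3+3, 1+1+1+1+1+1}. The candidates containing elements of all these cycle types are D_6 (6T3) of order 12, A_4 x C_2 (6T6) of order 24, S_3 x S_3 (6T9) of order 36, S_4 x C_2 (6T11) of order 48, (S_3 x S_3) : C_2 (6T13) of order 72, PGL(2,5) (6T14) of order 120, S_6 (6T16) of order 720; the others are excluded. The observed types are precisely the cycle types that occur in D_6 (6T3). Each of the other remaining candidates has further cycle types, and by the Chebotarev density theorem the matching factorization patterns would occur for a proportion of primes equal to their share of the group: A_4 x C_2 (6T6) additionally contains elements of type 2+1+1+1+1 (3 of its 24 elements, about 12% of primes); S_3 x S_3 (6T9) additionally contains elements of type 3+1+1+1 (4 of its 36 elements, about 11% of primes); S_4 x C_2 (6T11) additionally contains elements of type 4+2, 4+1+1, 2+1+1+1+1 (15 of its 48 elements, about 31% of primes); (S_3 x S_3) : C_2 (6T13) additionally contains elements of type 4+2, 3+2+1, 3+1+1+1, 2+1+1+1+1 (40 of its 72 elements, about 56% of primes); PGL(2,5) (6T14) additionally contains elements of type 5+1, 4+1+1 (54 of its 120 elements, about 45% of primes); S_6 (6T16) additionally contains elements of type 5+1, 4+2, 4+1+1, 3+2+1, 3+1+1+1, 2+1+1+1+1 (499 of its 720 elements, about 69% of primes). None of the 79 primes tested shows any such pattern (for each of these groups the chance of that is below 10^-4), which rules them out. Hence G = D_6 (6T3), of order 12. The Galois group D_6 (6T3) has order 12, so the splitting field has degree 12 over Q.

12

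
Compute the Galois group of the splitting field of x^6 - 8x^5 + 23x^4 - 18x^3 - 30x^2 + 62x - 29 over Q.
The polynomial f is an irreducible sextic over Q, so G = Gal(f/Q) is one of the 16 transitive subgroups 6T1, ..., 6T16 of S_6. The discriminant of f is 5489031744 = 74088^2, a perfect square, so G is contained in A_6. The transitive groups of degree 6 contained in A_6 are: A_4 (6T4, order 12), S_4 (6T7, order 24), (C_3 x C_3) : C_4 (6T10, order 36), PSL(2,5) (6T12, order 60), A_6 (6T15, order 360). By Dedekind's theorem, for a prime p not dividing disc(f) the degrees of the irreducible factors of f mod p form the cycle type of an element of G. Factoring f modulo the 33 such primes p <= 151 (skipping 2, 3, 7, which divide the discriminant), each new pattern first appears at: mod 5: f = (x^3 + 2x + 4)(x^3 + 2x^2 + x + 4), pattern 3+3; mod 13: f = (x + 2)(x + 3)(x^2 + x + 2)(x^2 + 12x + 3), pattern 2+2+1+1. No other pattern occurs in this range, so the set of observed cycle types is {3+3, 2+2+1+1}. The candidates containing elements of all these cycle types are A_4 (6T4) of order 12, S_4 (6T7) of order 24, (C_3 x C_3) : C_4 (6T10) of order 36, PSL(2,5) (6T12) of order 60, A_6 (6T15) of order 360; the others are excluded. The observed types are precisely the cycle types that occur in A_4 (6T4) (apart from the identity). Each of the other remaining candidates has further cycle types, and by the Chebotarev density theorem the matching factorization patterns would occur for a proportion of primes equal to their share of the group: S_4 (6T7) additionally contains elements of type 4+2 (6 of its 24 elements, about 25% of primes); (C_3 x C_3) : C_4 (6T10) additionally contains elements of type 4+2, 3+1+1+1 (22 of its 36 elements, about 61% of primes); PSL(2,5) (6T12) additionally contains elements of type 5+1 (24 of its 60 elements, about 40% of primes); A_6 (6T15) additionally contains elements of type 5+1, 4+2, 3+1+1+1 (274 of its 360 elements, about 76% of primes). None of the 33 primes tested shows any such pattern (for each of these groups the chance of that is below 10^-4), which rules them out. Hence G = A_4 (6T4), of order 12.

A_4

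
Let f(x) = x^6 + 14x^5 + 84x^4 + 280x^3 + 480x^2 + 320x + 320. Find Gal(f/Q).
(C_3 x C_3) : C_4, the transitive group 6T10 of order 36

The polynomial f is an irreducible sextic over Q, so G = Gal(f/Q) is one of the 16 transitive subgroups 6T1, ..., 6T16 of S_6. The discriminant of f is 564385546240000 = 23756800^2, a perfect square, so G is contained in A_6. The transitive groups of degree 6 contained in A_6 are: A_4 (6T4, order 12), S_4 (6T7, order 24), (C_3 x C_3) : C_4 (6T10, order 36), PSL(2,5) (6T12, order 60), A_6 (6T15, order 360). By Dedekind's theorem, for a prime p not dividing disc(f) the degrees of the irreducible factors of f mod p form the cycle type of an element of G. Factoring f modulo the 19 such primes p <= 79 (skipping 2, 5, 29, which divide the discriminant), each new pattern first appears at: mod 3: f = (x^2 + x + 2)(x^4 + x^3 + 2x + 1), pattern 4+2; mod 11: f = (x^3 + 8x + 5)(x^3 + 3x^2 + 10x + 9), pattern 3+3; mod 19: f = (x + 5)(x + 7)(x^2 + 9x + 10)(x^2 + 12x + 2), pattern 2+2+1+1; mod 61: f = (x + 11)(x + 25)(x + 58)(x^3 + 42x^2 + 56x + 51), pattern 3+1+1+1. No other pattern occurs in this range, so the set of observed cycle types is {4+2, 3+3, 2+2+1+1, 3+1+1+1}. The candidates containing elements of all these cycle types are (C_3 x C_3) : C_4 (6T10) of order 36, A_6 (6T15) of order 360; the others are excluded. The observed types are precisely the cycle types that occur in (C_3 x C_3) : C_4 (6T10) (apart from the identity). Each of the other remaining candidates has further cycle types, and by the Chebotarev density theorem the matching factorization patterns would occur for a proportion of primes equal to their share of the group: A_6 (6T15) additionally contains elements of type 5+1 (144 of its 360 elements, about 40% of primes). None of the 19 primes tested shows any such pattern (for each of these groups the chance of that is below 10^-4), which rules them out. Hence G = (C_3 x C_3) : C_4 (6T10), of order 36.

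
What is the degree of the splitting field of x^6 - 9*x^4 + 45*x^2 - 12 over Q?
The degree of the splitting field over Q equals the order of the Galois group, so first determine the group. The polynomial f is an irreducible sextic over Q, so G = Gal(f/Q) is one of the 16 transitive subgroups 6T1, ..., 6T16 of S_6. The discriminant of f is 17714700000000, which is not a perfect square, so G is not contained in A_6. The transitive groups of degree 6 not contained in A_6 are: C_6 (6T1, order 6), S_3 (6T2, order 6), D_6 (6T3, order 12), C_3 x S_3 (6T5, order 18), A_4 x C_2 (6T6, order 24), S_4 (6T8, order 24), S_3 x S_3 (6T9, order 36), S_4 x C_2 (6T11, order 48), (S_3 x S_3) : C_2 (6T13, order 72), PGL(2,5) (6T14, order 120), S_6 (6T16, order 720). By Dedekind's theorem, for a prime p not dividing disc(f) the degrees of the irreducible factors of f mod p form the cycle type of an element of G. Factoring f modulo the 79 such primes p <= 421 (skipping 2, 3, 5, which divide the discriminant), each new pattern first appears at: mod 7: f = (x^6 + 5x^4 + 3x^2 + 2), pattern 6; mod 11: f = (x + 2)(x + 9)(x^2 + 2x + 5)(x^2 + 9x + 5), pattern 2+2+1+1; mod 13: f = (x^3 + x^2 + 9x + 5)(x^3 + 12x^2 + 9x + 8), pattern 3+3; mod 17: f = (x^2 + 3)(x^2 + 8x + 9)(x^2 + 9x + 9), pattern 2+2+2; mod 61: f = (x + 6)(x + 18)(x + 25)(x + 36)(x + 43)(x + 55), pattern 1+1+1+1+1+1. No other pattern occurs in this range, so the set of observed cycle types is {6, 2+2+1+1, 3+3, 2+2+2, 1+1+1+1+1+1}. The candidates containing elements of all these cycle types are D_6 (6T3) of order 12, A_4 x C_2 (6T6) of order 24, S_3 x S_3 (6T9) of order 36, S_4 x C_2 (6T11) of order 48, (S_3 x S_3) : C_2 (6T13) of order 72, PGL(2,5) (6T14) of order 120, S_6 (6T16) of order 720; the others are excluded. The observed types are precisely the cycle types that occur in D_6 (6T3). Each of the other remaining candidates has further cycle types, and by the Chebotarev density theorem the matching factorization patterns would occur for a proportion of primes equal to their share of the group: A_4 x C_2 (6T6) additionally contains elements of type 2+1+1+1+1 (3 of its 24 elements, about 12% of primes); S_3 x S_3 (6T9) additionally contains elements of type 3+1+1+1 (4 of its 36 elements, about 11% of primes); S_4 x C_2 (6T11) additionally contains elements of type 4+2, 4+1+1, 2+1+1+1+1 (15 of its 48 elements, about 31% of primes); (S_3 x S_3) : C_2 (6T13) additionally contains elements of type 4+2, 3+2+1, 3+1+1+1, 2+1+1+1+1 (40 of its 72 elements, about 56% of primes); PGL(2,5) (6T14) additionally contains elements of type 5+1, 4+1+1 (54 of its 120 elements, about 45% of primes); S_6 (6T16) additionally contains elements of type 5+1, 4+2, 4+1+1, 3+2+1, 3+1+1+1, 2+1+1+1+1 (499 of its 720 elements, about 69% of primes). None of the 79 primes tested shows any such pattern (for each of these groups the chance of that is below 10^-4), which rules them out. Hence G = D_6 (6T3), of order 12. The Galois group D_6 (6T3) has order 12, so the splitting field has degree 12 over Q.

12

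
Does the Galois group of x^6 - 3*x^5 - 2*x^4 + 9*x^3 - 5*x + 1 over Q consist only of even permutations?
The polynomial is irreducible of degree 6 over Q. Its discriminant is 810448, which is not a perfect square. A Galois group lies in the alternating group exactly when the discriminant is a square in Q, so the Galois group (S_3) is not contained in A_6.

No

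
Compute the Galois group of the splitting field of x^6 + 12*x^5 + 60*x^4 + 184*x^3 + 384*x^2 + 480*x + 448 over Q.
The polynomial f is an irreducible sextic over Q, so G = Gal(f/Q) is one of the 16 transitive subgroups 6T1, ..., 6T16 of S_6. The discriminant of f is -190210142896128, which is not a perfect square, so G is not contained in A_6. The transitive groups of degree 6 not contained in A_6 are: C_6 (6T1, order 6), S_3 (6T2, order 6), D_6 (6T3, order 12), C_3 x S_3 (6T5, order 18), A_4 x C_2 (6T6, order 24), S_4 (6T8, order 24), S_3 x S_3 (6T9, order 36), S_4 x C_2 (6T11, order 48), (S_3 x S_3) : C_2 (6T13, order 72), PGL(2,5) (6T14, order 120), S_6 (6T16, order 720). By Dedekind's theorem, for a prime p not dividing disc(f) the degrees of the irreducible factors of f mod p form the cycle type of an element of G. Factoring f modulo the 33 such primes p <= 149 (skipping 2, 3, which divide the discriminant), each new pattern first appears at: mod 5: f = (x^6 + 2x^5 + 4x^3 + 4x^2 + 3), pattern 6; mod 7: f = (x)(x + 1)(x + 5)(x^3 + 6x^2 + 5x + 5), pattern 3+1+1+1; mod 17: f = (x^2 + 2x + 11)(x^2 + 13x + 16)(x^2 + 14x + 1), pattern 2+2+2; mod 19: f = (x^3 + 6x^2 + 12x + 4)(x^3 + 6x^2 + 12x + 17), pattern 3+3; mod 73: f = (x + 13)(x + 15)(x + 17)(x + 31)(x + 33)(x + 49), pattern 1+1+1+1+1+1. No other pattern occurs in this range, so the set of observed cycle types is {6, 3+1+1+1, 2+2+2, 3+3, 1+1+1+1+1+1}. The candidates containing elements of all these cycle types are C_3 x S_3 (6T5) of order 18, S_3 x S_3 (6T9) of order 36, (S_3 x S_3) : C_2 (6T13) of order 72, S_6 (6T16) of order 720; the others are excluded. The observed types are precisely the cycle types that occur in C_3 x S_3 (6T5). Each of the other remaining candidates has further cycle types, and by the Chebotarev density theorem the matching factorization patterns would occur for a proportion of primes equal to their share of the group: S_3 x S_3 (6T9) additionally contains elements of type 2+2+1+1 (9 of its 36 elements, about 25% of primes); (S_3 x S_3) : C_2 (6T13) additionally contains elements of type 4+2, 3+2+1, 2+2+1+1, 2+1+1+1+1 (45 of its 72 elements, about 62% of primes); S_6 (6T16) additionally contains elements of type 5+1, 4+2, 4+1+1, 3+2+1, 2+2+1+1, 2+1+1+1+1 (504 of its 720 elements, about 70% of primes). None of the 33 primes tested shows any such pattern (for each of these groups the chance of that is below 10^-4), which rules them out. Hence G = C_3 x S_3 (6T5), of order 18.

C_3 x S_3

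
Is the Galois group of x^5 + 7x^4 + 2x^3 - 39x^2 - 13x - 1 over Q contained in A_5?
Yes

The polynomial is irreducible of degree 5 over Q. Its discriminant is 115971361 = 10769^2, a perfect square. A Galois group lies in the alternating group exactly when the discriminant is a square in Q, so the Galois group (C_5) is contained in A_5.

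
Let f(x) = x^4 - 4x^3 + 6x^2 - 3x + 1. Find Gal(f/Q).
4T5: S_4

The polynomial is an irreducible quartic over Q and its discriminant is 229, which is not a perfect square, so the Galois group is not contained in A_4. The resolvent cubic y^3 - 6*y^2 + 8*y - 1 is irreducible over Q. An irreducible resolvent with non-square discriminant gives S_4.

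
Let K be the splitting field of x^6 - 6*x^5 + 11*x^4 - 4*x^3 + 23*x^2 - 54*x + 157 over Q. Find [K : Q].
24

The degree of the splitting field over Q equals the order of the Galois group, so first determine the group. The polynomial f is an irreducible sextic over Q, so G = Gal(f/Q) is one of the 16 transitive subgroups 6T1, ..., 6T16 of S_6. The discriminant of f is -5497558138880000, which is not a perfect square, so G is not contained in A_6. The transitive groups of degree 6 not contained in A_6 are: C_6 (6T1, order 6), S_3 (6T2, order 6), D_6 (6T3, order 12), C_3 x S_3 (6T5, order 18), A_4 x C_2 (6T6, order 24), S_4 (6T8, order 24), S_3 x S_3 (6T9, order 36), S_4 x C_2 (6T11, order 48), (S_3 x S_3) : C_2 (6T13, order 72), PGL(2,5) (6T14, order 120), S_6 (6T16, order 720). By Dedekind's theorem, for a prime p not dividing disc(f) the degrees of the irreducible factors of f mod p form the cycle type of an element of G. Factoring f modulo the 22 such primes p <= 89 (skipping 2, 5, which divide the discriminant), each new pattern first appears at: mod 3: f = (x^3 + x^2 + x + 2)(x^3 + 2x^2 + 2x + 2), pattern 3+3; mod 7: f = (x^2 + 2)(x^2 + 3x + 6)(x^2 + 5x + 2), pattern 2+2+2; mod 13: f = (x + 4)(x + 7)(x^4 + 9x^3 + x^2 + 6x + 7), pattern 4+1+1; mod 43: f = (x + 18)(x + 23)(x^2 + 41x + 17)(x^2 + 41x + 41), pattern 2+2+1+1. No other pattern occurs in this range, so the set of observed cycle types is {3+3, 2+2+2, 4+1+1, 2+2+1+1}. The candidates containing elements of all these cycle types are S_4 (6T8) of order 24, S_4 x C_2 (6T11) of order 48, PGL(2,5) (6T14) of order 120, S_6 (6T16) of order 720; the others are excluded. The observed types are precisely the cycle types that occur in S_4 (6T8) (apart from the identity). Each of the other remaining candidates has further cycle types, and by the Chebotarev density theorem the matching factorization patterns would occur for a proportion of primes equal to their share of the group: S_4 x C_2 (6T11) additionally contains elements of type 6, 4+2, 2+1+1+1+1 (17 of its 48 elements, about 35% of primes); PGL(2,5) (6T14) additionally contains elements of type 6, 5+1 (44 of its 120 elements, about 37% of primes); S_6 (6T16) additionally contains elements of type 6, 5+1, 4+2, 3+2+1, 3+1+1+1, 2+1+1+1+1 (529 of its 720 elements, about 73% of primes). None of the 22 primes tested shows any such pattern (for each of these groups the chance of that is below 10^-4), which rules them out. Hence G = S_4 (6T8), of order 24. The Galois group S_4 (6T8) has order 24, so the splitting field has degree 24 over Q.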